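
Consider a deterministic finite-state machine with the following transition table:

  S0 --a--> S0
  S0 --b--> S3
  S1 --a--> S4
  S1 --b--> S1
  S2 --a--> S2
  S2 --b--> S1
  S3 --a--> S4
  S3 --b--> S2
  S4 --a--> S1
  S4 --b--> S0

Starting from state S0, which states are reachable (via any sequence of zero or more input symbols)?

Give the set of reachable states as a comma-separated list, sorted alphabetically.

Answer: S0, S1, S2, S3, S4

Derivation:
BFS from S0:
  visit S0: S0--a-->S0 (seen), S0--b-->S3 (new)
  visit S3: S3--a-->S4 (new), S3--b-->S2 (new)
  visit S4: S4--a-->S1 (new), S4--b-->S0 (seen)
  visit S2: S2--a-->S2 (seen), S2--b-->S1 (seen)
  visit S1: S1--a-->S4 (seen), S1--b-->S1 (seen)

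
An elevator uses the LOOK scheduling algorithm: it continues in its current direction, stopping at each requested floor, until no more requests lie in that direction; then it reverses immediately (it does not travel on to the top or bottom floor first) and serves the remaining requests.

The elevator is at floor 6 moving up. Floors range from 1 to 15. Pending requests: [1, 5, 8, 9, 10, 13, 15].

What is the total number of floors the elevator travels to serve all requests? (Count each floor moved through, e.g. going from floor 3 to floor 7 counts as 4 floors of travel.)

Answer: 23

Derivation:
Start at floor 6 moving up, LOOK stop order: [8, 9, 10, 13, 15, 5, 1]
  6 → 8: |8-6| = 2, total = 2
  8 → 9: |9-8| = 1, total = 3
  9 → 10: |10-9| = 1, total = 4
  10 → 13: |13-10| = 3, total = 7
  13 → 15: |15-13| = 2, total = 9
  15 → 5: |5-15| = 10, total = 19
  5 → 1: |1-5| = 4, total = 23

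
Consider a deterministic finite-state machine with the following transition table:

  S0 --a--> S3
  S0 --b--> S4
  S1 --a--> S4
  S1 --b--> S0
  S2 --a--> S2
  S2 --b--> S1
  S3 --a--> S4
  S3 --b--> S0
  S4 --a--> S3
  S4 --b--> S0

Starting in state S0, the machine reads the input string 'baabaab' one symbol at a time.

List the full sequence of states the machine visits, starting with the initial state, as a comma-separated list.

Answer: S0, S4, S3, S4, S0, S3, S4, S0

Derivation:
Start: S0
  read 'b': S0 --b--> S4
  read 'a': S4 --a--> S3
  read 'a': S3 --a--> S4
  read 'b': S4 --b--> S0
  read 'a': S0 --a--> S3
  read 'a': S3 --a--> S4
  read 'b': S4 --b--> S0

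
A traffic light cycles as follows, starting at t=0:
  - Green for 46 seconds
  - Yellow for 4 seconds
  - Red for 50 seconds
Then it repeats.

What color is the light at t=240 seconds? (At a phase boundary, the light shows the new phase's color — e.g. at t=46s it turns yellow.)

Answer: green

Derivation:
Cycle length = 46 + 4 + 50 = 100s
t = 240, phase_t = 240 mod 100 = 40
40 < 46 (green end) → GREEN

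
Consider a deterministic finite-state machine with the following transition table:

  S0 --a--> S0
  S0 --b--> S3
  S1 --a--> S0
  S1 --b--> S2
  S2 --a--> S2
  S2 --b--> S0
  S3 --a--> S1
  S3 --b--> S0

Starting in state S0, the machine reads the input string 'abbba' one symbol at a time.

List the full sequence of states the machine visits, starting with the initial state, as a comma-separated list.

Answer: S0, S0, S3, S0, S3, S1

Derivation:
Start: S0
  read 'a': S0 --a--> S0
  read 'b': S0 --b--> S3
  read 'b': S3 --b--> S0
  read 'b': S0 --b--> S3
  read 'a': S3 --a--> S1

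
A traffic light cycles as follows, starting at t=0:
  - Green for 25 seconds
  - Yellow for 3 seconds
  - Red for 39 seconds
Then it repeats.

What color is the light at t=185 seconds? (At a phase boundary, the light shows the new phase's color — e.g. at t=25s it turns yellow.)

Cycle length = 25 + 3 + 39 = 67s
t = 185, phase_t = 185 mod 67 = 51
51 >= 28 → RED

Answer: red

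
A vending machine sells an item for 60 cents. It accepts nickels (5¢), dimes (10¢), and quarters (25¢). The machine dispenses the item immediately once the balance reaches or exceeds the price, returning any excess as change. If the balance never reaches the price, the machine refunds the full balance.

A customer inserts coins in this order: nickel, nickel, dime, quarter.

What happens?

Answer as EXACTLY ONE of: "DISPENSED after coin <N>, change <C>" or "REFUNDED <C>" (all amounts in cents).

Price: 60¢
Coin 1 (nickel, 5¢): balance = 5¢
Coin 2 (nickel, 5¢): balance = 10¢
Coin 3 (dime, 10¢): balance = 20¢
Coin 4 (quarter, 25¢): balance = 45¢
All coins inserted, balance 45¢ < price 60¢ → REFUND 45¢

Answer: REFUNDED 45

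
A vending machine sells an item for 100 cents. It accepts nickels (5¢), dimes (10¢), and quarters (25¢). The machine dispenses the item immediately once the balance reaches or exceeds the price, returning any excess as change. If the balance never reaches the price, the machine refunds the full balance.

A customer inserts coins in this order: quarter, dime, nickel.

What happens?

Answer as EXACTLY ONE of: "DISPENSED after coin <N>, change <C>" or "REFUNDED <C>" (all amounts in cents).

Answer: REFUNDED 40

Derivation:
Price: 100¢
Coin 1 (quarter, 25¢): balance = 25¢
Coin 2 (dime, 10¢): balance = 35¢
Coin 3 (nickel, 5¢): balance = 40¢
All coins inserted, balance 40¢ < price 100¢ → REFUND 40¢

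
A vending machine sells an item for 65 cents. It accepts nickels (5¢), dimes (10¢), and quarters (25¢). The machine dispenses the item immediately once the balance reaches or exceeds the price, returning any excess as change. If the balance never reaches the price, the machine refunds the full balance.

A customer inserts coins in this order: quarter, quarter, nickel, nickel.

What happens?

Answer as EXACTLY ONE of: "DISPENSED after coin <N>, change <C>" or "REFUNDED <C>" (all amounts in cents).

Price: 65¢
Coin 1 (quarter, 25¢): balance = 25¢
Coin 2 (quarter, 25¢): balance = 50¢
Coin 3 (nickel, 5¢): balance = 55¢
Coin 4 (nickel, 5¢): balance = 60¢
All coins inserted, balance 60¢ < price 65¢ → REFUND 60¢

Answer: REFUNDED 60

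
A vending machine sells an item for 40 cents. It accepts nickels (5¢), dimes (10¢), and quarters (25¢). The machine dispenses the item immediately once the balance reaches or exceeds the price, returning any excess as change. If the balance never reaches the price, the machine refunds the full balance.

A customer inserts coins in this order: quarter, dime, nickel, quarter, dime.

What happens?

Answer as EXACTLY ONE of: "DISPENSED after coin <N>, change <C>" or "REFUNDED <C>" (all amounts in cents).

Answer: DISPENSED after coin 3, change 0

Derivation:
Price: 40¢
Coin 1 (quarter, 25¢): balance = 25¢
Coin 2 (dime, 10¢): balance = 35¢
Coin 3 (nickel, 5¢): balance = 40¢
  → balance >= price → DISPENSE, change = 40 - 40 = 0¢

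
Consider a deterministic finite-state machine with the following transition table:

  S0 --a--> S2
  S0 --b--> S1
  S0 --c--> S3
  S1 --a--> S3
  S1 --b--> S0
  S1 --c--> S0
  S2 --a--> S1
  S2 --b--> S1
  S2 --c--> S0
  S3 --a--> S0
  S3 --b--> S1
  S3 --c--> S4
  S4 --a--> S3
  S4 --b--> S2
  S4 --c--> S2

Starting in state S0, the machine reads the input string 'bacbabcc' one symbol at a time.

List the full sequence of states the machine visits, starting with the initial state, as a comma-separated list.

Start: S0
  read 'b': S0 --b--> S1
  read 'a': S1 --a--> S3
  read 'c': S3 --c--> S4
  read 'b': S4 --b--> S2
  read 'a': S2 --a--> S1
  read 'b': S1 --b--> S0
  read 'c': S0 --c--> S3
  read 'c': S3 --c--> S4

Answer: S0, S1, S3, S4, S2, S1, S0, S3, S4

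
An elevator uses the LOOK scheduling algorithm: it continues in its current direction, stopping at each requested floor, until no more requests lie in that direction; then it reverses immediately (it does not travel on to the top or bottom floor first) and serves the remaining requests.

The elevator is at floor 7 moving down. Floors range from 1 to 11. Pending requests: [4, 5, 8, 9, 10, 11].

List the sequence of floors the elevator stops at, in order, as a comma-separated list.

Answer: 5, 4, 8, 9, 10, 11

Derivation:
Current: 7, moving DOWN
Serve below first (descending): [5, 4]
Then reverse, serve above (ascending): [8, 9, 10, 11]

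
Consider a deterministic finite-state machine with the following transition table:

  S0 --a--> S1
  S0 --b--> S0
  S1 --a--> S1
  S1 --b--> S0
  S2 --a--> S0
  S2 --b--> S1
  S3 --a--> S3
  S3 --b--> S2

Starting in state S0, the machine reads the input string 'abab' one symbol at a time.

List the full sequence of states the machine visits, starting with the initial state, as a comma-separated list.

Answer: S0, S1, S0, S1, S0

Derivation:
Start: S0
  read 'a': S0 --a--> S1
  read 'b': S1 --b--> S0
  read 'a': S0 --a--> S1
  read 'b': S1 --b--> S0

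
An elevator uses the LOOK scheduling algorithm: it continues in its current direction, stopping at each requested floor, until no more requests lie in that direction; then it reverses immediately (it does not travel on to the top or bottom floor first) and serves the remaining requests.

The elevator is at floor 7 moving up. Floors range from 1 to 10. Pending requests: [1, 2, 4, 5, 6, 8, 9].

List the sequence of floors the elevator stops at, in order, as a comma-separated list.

Answer: 8, 9, 6, 5, 4, 2, 1

Derivation:
Current: 7, moving UP
Serve above first (ascending): [8, 9]
Then reverse, serve below (descending): [6, 5, 4, 2, 1]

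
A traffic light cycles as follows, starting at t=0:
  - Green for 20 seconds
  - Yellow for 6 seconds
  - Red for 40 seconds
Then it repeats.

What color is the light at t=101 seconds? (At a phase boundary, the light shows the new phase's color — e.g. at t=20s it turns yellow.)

Answer: red

Derivation:
Cycle length = 20 + 6 + 40 = 66s
t = 101, phase_t = 101 mod 66 = 35
35 >= 26 → RED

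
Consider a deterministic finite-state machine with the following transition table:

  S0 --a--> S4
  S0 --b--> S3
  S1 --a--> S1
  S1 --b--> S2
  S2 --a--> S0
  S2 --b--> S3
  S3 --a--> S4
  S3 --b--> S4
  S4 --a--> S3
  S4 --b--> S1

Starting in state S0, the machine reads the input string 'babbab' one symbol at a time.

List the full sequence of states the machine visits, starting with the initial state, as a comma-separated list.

Start: S0
  read 'b': S0 --b--> S3
  read 'a': S3 --a--> S4
  read 'b': S4 --b--> S1
  read 'b': S1 --b--> S2
  read 'a': S2 --a--> S0
  read 'b': S0 --b--> S3

Answer: S0, S3, S4, S1, S2, S0, S3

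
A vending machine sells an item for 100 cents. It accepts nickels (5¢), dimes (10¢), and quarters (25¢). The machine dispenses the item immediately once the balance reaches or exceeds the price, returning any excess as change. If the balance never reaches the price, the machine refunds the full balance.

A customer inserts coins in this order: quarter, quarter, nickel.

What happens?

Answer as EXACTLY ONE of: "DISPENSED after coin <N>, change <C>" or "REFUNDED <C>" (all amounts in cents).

Price: 100¢
Coin 1 (quarter, 25¢): balance = 25¢
Coin 2 (quarter, 25¢): balance = 50¢
Coin 3 (nickel, 5¢): balance = 55¢
All coins inserted, balance 55¢ < price 100¢ → REFUND 55¢

Answer: REFUNDED 55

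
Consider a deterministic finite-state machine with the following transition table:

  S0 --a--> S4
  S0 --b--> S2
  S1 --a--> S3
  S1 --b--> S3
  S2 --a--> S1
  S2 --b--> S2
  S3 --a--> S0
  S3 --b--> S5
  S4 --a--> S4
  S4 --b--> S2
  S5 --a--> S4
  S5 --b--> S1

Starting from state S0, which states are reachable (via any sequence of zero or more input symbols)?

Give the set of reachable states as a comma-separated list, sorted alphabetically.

Answer: S0, S1, S2, S3, S4, S5

Derivation:
BFS from S0:
  visit S0: S0--a-->S4 (new), S0--b-->S2 (new)
  visit S4: S4--a-->S4 (seen), S4--b-->S2 (seen)
  visit S2: S2--a-->S1 (new), S2--b-->S2 (seen)
  visit S1: S1--a-->S3 (new), S1--b-->S3 (seen)
  visit S3: S3--a-->S0 (seen), S3--b-->S5 (new)
  visit S5: S5--a-->S4 (seen), S5--b-->S1 (seen)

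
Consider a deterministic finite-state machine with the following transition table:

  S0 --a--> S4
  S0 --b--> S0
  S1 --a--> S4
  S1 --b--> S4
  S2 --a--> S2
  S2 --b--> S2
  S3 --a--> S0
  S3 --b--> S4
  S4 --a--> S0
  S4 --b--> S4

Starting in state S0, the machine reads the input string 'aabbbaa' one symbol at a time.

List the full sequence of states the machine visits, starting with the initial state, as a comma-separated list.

Start: S0
  read 'a': S0 --a--> S4
  read 'a': S4 --a--> S0
  read 'b': S0 --b--> S0
  read 'b': S0 --b--> S0
  read 'b': S0 --b--> S0
  read 'a': S0 --a--> S4
  read 'a': S4 --a--> S0

Answer: S0, S4, S0, S0, S0, S0, S4, S0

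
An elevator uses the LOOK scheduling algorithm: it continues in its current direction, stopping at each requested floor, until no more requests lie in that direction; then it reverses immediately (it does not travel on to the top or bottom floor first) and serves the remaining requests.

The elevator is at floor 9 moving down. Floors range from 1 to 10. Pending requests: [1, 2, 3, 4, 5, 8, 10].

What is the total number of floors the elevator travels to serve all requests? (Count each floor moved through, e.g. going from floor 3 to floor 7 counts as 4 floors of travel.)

Answer: 17

Derivation:
Start at floor 9 moving down, LOOK stop order: [8, 5, 4, 3, 2, 1, 10]
  9 → 8: |8-9| = 1, total = 1
  8 → 5: |5-8| = 3, total = 4
  5 → 4: |4-5| = 1, total = 5
  4 → 3: |3-4| = 1, total = 6
  3 → 2: |2-3| = 1, total = 7
  2 → 1: |1-2| = 1, total = 8
  1 → 10: |10-1| = 9, total = 17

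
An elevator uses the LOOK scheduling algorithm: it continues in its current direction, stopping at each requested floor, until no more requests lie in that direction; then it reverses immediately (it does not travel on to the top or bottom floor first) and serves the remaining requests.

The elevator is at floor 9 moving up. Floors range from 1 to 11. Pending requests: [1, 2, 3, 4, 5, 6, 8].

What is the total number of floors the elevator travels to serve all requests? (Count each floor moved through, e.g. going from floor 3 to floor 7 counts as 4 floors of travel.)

Start at floor 9 moving up, LOOK stop order: [8, 6, 5, 4, 3, 2, 1]
  9 → 8: |8-9| = 1, total = 1
  8 → 6: |6-8| = 2, total = 3
  6 → 5: |5-6| = 1, total = 4
  5 → 4: |4-5| = 1, total = 5
  4 → 3: |3-4| = 1, total = 6
  3 → 2: |2-3| = 1, total = 7
  2 → 1: |1-2| = 1, total = 8

Answer: 8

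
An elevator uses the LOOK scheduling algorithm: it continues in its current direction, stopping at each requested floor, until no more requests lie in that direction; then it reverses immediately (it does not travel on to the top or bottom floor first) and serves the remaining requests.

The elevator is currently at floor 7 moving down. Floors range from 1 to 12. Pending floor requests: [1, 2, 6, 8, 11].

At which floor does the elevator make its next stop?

Answer: 6

Derivation:
Current floor: 7, direction: down
Requests above: [8, 11]
Requests below: [1, 2, 6]
Moving down and requests lie below → nearest below is max([1, 2, 6]) = 6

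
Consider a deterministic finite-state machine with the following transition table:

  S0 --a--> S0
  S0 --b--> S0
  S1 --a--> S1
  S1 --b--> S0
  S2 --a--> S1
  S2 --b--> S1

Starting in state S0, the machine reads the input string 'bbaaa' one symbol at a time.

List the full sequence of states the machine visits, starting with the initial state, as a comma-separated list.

Answer: S0, S0, S0, S0, S0, S0

Derivation:
Start: S0
  read 'b': S0 --b--> S0
  read 'b': S0 --b--> S0
  read 'a': S0 --a--> S0
  read 'a': S0 --a--> S0
  read 'a': S0 --a--> S0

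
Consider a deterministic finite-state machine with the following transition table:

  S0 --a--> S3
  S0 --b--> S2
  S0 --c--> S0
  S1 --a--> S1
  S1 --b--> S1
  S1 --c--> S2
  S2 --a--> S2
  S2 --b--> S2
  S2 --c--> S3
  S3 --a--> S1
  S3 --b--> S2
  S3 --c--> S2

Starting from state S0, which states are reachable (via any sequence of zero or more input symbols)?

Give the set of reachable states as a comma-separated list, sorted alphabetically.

Answer: S0, S1, S2, S3

Derivation:
BFS from S0:
  visit S0: S0--a-->S3 (new), S0--b-->S2 (new), S0--c-->S0 (seen)
  visit S3: S3--a-->S1 (new), S3--b-->S2 (seen), S3--c-->S2 (seen)
  visit S2: S2--a-->S2 (seen), S2--b-->S2 (seen), S2--c-->S3 (seen)
  visit S1: S1--a-->S1 (seen), S1--b-->S1 (seen), S1--c-->S2 (seen)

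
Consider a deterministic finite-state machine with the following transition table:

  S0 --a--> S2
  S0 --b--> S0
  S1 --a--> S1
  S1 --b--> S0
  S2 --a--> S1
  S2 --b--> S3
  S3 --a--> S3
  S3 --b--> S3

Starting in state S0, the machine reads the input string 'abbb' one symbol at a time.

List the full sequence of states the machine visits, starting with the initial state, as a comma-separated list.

Start: S0
  read 'a': S0 --a--> S2
  read 'b': S2 --b--> S3
  read 'b': S3 --b--> S3
  read 'b': S3 --b--> S3

Answer: S0, S2, S3, S3, S3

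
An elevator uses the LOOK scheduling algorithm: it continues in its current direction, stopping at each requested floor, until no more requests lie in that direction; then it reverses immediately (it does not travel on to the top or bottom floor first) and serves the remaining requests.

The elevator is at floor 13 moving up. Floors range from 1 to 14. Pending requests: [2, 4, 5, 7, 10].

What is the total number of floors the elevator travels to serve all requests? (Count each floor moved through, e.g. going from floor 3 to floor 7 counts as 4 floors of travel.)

Answer: 11

Derivation:
Start at floor 13 moving up, LOOK stop order: [10, 7, 5, 4, 2]
  13 → 10: |10-13| = 3, total = 3
  10 → 7: |7-10| = 3, total = 6
  7 → 5: |5-7| = 2, total = 8
  5 → 4: |4-5| = 1, total = 9
  4 → 2: |2-4| = 2, total = 11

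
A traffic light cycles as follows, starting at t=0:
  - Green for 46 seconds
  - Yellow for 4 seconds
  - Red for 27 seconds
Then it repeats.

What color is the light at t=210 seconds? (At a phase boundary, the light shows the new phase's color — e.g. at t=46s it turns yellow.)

Answer: red

Derivation:
Cycle length = 46 + 4 + 27 = 77s
t = 210, phase_t = 210 mod 77 = 56
56 >= 50 → RED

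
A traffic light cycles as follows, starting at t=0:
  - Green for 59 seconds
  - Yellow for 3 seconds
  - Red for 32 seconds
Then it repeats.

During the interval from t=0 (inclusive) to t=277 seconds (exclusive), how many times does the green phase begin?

Cycle = 59+3+32 = 94s
green phase starts at t = k*94 + 0 for k=0,1,2,...
Need k*94+0 < 277 → k < 2.947
k ∈ {0, ..., 2} → 3 starts

Answer: 3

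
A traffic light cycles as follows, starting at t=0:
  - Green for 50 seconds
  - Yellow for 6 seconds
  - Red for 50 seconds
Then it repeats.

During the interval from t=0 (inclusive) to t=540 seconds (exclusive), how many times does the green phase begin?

Answer: 6

Derivation:
Cycle = 50+6+50 = 106s
green phase starts at t = k*106 + 0 for k=0,1,2,...
Need k*106+0 < 540 → k < 5.094
k ∈ {0, ..., 5} → 6 starts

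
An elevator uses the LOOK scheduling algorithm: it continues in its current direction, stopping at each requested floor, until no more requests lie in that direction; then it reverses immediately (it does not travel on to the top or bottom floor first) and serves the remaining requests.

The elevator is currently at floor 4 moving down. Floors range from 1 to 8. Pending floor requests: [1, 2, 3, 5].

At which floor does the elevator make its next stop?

Current floor: 4, direction: down
Requests above: [5]
Requests below: [1, 2, 3]
Moving down and requests lie below → nearest below is max([1, 2, 3]) = 3

Answer: 3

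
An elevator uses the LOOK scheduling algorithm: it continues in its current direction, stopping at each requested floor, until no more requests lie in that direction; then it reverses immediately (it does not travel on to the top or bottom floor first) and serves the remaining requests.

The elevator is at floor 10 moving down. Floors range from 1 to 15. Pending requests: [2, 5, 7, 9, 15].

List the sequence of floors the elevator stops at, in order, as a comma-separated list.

Current: 10, moving DOWN
Serve below first (descending): [9, 7, 5, 2]
Then reverse, serve above (ascending): [15]

Answer: 9, 7, 5, 2, 15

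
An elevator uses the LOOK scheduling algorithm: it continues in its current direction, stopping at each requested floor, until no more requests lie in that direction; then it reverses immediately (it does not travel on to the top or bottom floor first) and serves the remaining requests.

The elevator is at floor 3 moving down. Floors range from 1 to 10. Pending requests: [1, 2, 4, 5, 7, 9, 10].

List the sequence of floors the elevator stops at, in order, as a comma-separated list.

Answer: 2, 1, 4, 5, 7, 9, 10

Derivation:
Current: 3, moving DOWN
Serve below first (descending): [2, 1]
Then reverse, serve above (ascending): [4, 5, 7, 9, 10]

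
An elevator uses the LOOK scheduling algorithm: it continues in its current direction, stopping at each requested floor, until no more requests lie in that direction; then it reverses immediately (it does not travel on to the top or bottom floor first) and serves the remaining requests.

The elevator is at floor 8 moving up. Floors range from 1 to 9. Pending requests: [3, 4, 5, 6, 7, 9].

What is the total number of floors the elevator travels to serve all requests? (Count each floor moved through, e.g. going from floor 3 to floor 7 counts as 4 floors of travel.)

Start at floor 8 moving up, LOOK stop order: [9, 7, 6, 5, 4, 3]
  8 → 9: |9-8| = 1, total = 1
  9 → 7: |7-9| = 2, total = 3
  7 → 6: |6-7| = 1, total = 4
  6 → 5: |5-6| = 1, total = 5
  5 → 4: |4-5| = 1, total = 6
  4 → 3: |3-4| = 1, total = 7

Answer: 7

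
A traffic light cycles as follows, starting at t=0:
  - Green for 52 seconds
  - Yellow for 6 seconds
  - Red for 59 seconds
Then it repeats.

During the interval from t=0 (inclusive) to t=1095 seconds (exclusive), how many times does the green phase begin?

Cycle = 52+6+59 = 117s
green phase starts at t = k*117 + 0 for k=0,1,2,...
Need k*117+0 < 1095 → k < 9.359
k ∈ {0, ..., 9} → 10 starts

Answer: 10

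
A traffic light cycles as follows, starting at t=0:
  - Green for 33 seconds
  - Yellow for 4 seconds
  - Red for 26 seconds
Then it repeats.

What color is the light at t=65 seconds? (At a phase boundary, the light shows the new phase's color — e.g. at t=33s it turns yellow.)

Answer: green

Derivation:
Cycle length = 33 + 4 + 26 = 63s
t = 65, phase_t = 65 mod 63 = 2
2 < 33 (green end) → GREEN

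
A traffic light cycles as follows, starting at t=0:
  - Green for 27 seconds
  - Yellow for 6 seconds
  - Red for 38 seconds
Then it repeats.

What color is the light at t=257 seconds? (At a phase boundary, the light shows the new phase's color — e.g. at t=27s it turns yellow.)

Answer: red

Derivation:
Cycle length = 27 + 6 + 38 = 71s
t = 257, phase_t = 257 mod 71 = 44
44 >= 33 → RED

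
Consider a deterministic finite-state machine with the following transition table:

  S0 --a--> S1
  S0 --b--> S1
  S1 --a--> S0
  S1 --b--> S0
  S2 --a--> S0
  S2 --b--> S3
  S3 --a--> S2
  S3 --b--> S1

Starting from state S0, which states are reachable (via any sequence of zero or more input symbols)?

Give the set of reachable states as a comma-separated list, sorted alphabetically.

Answer: S0, S1

Derivation:
BFS from S0:
  visit S0: S0--a-->S1 (new), S0--b-->S1 (seen)
  visit S1: S1--a-->S0 (seen), S1--b-->S0 (seen)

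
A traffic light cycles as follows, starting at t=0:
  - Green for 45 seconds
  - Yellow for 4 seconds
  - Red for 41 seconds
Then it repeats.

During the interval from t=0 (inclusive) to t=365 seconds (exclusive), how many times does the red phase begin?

Answer: 4

Derivation:
Cycle = 45+4+41 = 90s
red phase starts at t = k*90 + 49 for k=0,1,2,...
Need k*90+49 < 365 → k < 3.511
k ∈ {0, ..., 3} → 4 starts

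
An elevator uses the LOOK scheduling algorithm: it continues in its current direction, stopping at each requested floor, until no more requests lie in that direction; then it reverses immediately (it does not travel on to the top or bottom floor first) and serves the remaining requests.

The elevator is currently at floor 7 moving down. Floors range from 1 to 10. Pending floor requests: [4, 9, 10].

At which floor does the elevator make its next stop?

Current floor: 7, direction: down
Requests above: [9, 10]
Requests below: [4]
Moving down and requests lie below → nearest below is max([4]) = 4

Answer: 4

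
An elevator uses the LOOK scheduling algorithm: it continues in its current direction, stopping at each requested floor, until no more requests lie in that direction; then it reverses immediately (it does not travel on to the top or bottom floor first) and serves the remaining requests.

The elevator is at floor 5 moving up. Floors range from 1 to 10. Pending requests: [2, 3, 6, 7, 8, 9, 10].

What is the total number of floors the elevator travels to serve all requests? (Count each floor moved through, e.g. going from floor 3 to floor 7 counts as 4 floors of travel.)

Start at floor 5 moving up, LOOK stop order: [6, 7, 8, 9, 10, 3, 2]
  5 → 6: |6-5| = 1, total = 1
  6 → 7: |7-6| = 1, total = 2
  7 → 8: |8-7| = 1, total = 3
  8 → 9: |9-8| = 1, total = 4
  9 → 10: |10-9| = 1, total = 5
  10 → 3: |3-10| = 7, total = 12
  3 → 2: |2-3| = 1, total = 13

Answer: 13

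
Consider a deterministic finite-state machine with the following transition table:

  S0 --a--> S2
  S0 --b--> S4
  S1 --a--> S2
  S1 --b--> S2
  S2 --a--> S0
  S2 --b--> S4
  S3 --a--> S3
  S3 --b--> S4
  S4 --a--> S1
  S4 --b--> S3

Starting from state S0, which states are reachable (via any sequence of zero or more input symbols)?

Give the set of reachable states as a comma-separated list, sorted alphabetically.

Answer: S0, S1, S2, S3, S4

Derivation:
BFS from S0:
  visit S0: S0--a-->S2 (new), S0--b-->S4 (new)
  visit S2: S2--a-->S0 (seen), S2--b-->S4 (seen)
  visit S4: S4--a-->S1 (new), S4--b-->S3 (new)
  visit S1: S1--a-->S2 (seen), S1--b-->S2 (seen)
  visit S3: S3--a-->S3 (seen), S3--b-->S4 (seen)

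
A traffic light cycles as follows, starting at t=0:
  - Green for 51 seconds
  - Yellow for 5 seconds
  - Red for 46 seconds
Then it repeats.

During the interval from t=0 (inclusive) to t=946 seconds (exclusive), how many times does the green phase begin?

Cycle = 51+5+46 = 102s
green phase starts at t = k*102 + 0 for k=0,1,2,...
Need k*102+0 < 946 → k < 9.275
k ∈ {0, ..., 9} → 10 starts

Answer: 10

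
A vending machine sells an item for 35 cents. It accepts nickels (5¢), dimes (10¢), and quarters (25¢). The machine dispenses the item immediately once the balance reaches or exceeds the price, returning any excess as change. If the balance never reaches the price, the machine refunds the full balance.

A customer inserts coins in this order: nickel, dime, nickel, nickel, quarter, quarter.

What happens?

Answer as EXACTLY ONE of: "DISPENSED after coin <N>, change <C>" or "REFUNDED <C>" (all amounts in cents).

Price: 35¢
Coin 1 (nickel, 5¢): balance = 5¢
Coin 2 (dime, 10¢): balance = 15¢
Coin 3 (nickel, 5¢): balance = 20¢
Coin 4 (nickel, 5¢): balance = 25¢
Coin 5 (quarter, 25¢): balance = 50¢
  → balance >= price → DISPENSE, change = 50 - 35 = 15¢

Answer: DISPENSED after coin 5, change 15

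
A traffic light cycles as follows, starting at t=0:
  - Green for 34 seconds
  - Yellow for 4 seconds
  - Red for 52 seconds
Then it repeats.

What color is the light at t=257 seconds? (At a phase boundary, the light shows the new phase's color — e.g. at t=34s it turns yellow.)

Answer: red

Derivation:
Cycle length = 34 + 4 + 52 = 90s
t = 257, phase_t = 257 mod 90 = 77
77 >= 38 → RED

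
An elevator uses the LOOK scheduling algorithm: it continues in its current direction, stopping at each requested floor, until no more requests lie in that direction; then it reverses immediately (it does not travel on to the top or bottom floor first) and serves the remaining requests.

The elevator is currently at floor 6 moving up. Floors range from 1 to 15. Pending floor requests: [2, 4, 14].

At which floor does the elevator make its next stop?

Current floor: 6, direction: up
Requests above: [14]
Requests below: [2, 4]
Moving up and requests lie above → nearest above is min([14]) = 14

Answer: 14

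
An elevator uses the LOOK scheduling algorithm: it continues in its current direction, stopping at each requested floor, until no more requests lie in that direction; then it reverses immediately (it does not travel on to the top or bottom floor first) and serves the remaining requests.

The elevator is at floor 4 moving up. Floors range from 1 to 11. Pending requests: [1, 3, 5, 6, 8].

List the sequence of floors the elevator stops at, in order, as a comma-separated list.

Current: 4, moving UP
Serve above first (ascending): [5, 6, 8]
Then reverse, serve below (descending): [3, 1]

Answer: 5, 6, 8, 3, 1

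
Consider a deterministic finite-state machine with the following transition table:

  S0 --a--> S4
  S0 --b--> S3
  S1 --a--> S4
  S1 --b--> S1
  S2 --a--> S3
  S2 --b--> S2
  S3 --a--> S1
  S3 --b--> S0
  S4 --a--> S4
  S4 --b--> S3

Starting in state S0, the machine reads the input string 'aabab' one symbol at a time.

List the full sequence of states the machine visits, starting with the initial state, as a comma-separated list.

Start: S0
  read 'a': S0 --a--> S4
  read 'a': S4 --a--> S4
  read 'b': S4 --b--> S3
  read 'a': S3 --a--> S1
  read 'b': S1 --b--> S1

Answer: S0, S4, S4, S3, S1, S1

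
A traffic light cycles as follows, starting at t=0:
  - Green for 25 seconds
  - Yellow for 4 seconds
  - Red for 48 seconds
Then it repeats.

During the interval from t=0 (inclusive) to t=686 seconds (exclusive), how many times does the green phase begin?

Cycle = 25+4+48 = 77s
green phase starts at t = k*77 + 0 for k=0,1,2,...
Need k*77+0 < 686 → k < 8.909
k ∈ {0, ..., 8} → 9 starts

Answer: 9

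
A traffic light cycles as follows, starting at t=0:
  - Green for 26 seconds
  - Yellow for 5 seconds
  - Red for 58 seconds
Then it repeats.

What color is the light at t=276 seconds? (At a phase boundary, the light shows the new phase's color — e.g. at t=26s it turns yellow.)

Answer: green

Derivation:
Cycle length = 26 + 5 + 58 = 89s
t = 276, phase_t = 276 mod 89 = 9
9 < 26 (green end) → GREEN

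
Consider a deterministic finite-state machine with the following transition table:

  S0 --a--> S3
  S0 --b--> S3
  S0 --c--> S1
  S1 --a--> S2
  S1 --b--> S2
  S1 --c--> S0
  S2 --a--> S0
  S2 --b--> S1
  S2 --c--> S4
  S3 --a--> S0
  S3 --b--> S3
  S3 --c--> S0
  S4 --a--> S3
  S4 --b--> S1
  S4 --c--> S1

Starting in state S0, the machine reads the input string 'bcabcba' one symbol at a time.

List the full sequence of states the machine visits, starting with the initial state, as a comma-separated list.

Start: S0
  read 'b': S0 --b--> S3
  read 'c': S3 --c--> S0
  read 'a': S0 --a--> S3
  read 'b': S3 --b--> S3
  read 'c': S3 --c--> S0
  read 'b': S0 --b--> S3
  read 'a': S3 --a--> S0

Answer: S0, S3, S0, S3, S3, S0, S3, S0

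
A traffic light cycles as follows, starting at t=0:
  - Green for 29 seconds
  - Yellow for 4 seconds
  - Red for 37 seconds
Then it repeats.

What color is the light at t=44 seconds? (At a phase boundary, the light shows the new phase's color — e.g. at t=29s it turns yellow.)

Answer: red

Derivation:
Cycle length = 29 + 4 + 37 = 70s
t = 44, phase_t = 44 mod 70 = 44
44 >= 33 → RED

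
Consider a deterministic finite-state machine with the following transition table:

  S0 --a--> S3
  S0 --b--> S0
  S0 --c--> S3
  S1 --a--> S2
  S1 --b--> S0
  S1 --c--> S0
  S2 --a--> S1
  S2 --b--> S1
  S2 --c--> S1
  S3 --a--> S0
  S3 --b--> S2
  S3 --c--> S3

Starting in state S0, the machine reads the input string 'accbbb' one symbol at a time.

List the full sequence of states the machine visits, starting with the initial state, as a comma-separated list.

Answer: S0, S3, S3, S3, S2, S1, S0

Derivation:
Start: S0
  read 'a': S0 --a--> S3
  read 'c': S3 --c--> S3
  read 'c': S3 --c--> S3
  read 'b': S3 --b--> S2
  read 'b': S2 --b--> S1
  read 'b': S1 --b--> S0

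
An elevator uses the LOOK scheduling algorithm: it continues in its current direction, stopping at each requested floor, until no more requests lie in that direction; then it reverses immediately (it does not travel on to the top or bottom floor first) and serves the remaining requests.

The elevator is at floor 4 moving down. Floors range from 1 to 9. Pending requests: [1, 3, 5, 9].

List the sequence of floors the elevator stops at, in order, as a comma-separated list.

Answer: 3, 1, 5, 9

Derivation:
Current: 4, moving DOWN
Serve below first (descending): [3, 1]
Then reverse, serve above (ascending): [5, 9]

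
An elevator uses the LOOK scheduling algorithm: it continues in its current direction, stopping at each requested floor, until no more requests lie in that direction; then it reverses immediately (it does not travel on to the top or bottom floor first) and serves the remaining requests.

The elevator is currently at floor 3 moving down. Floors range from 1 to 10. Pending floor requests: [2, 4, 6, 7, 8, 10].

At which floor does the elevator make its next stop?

Current floor: 3, direction: down
Requests above: [4, 6, 7, 8, 10]
Requests below: [2]
Moving down and requests lie below → nearest below is max([2]) = 2

Answer: 2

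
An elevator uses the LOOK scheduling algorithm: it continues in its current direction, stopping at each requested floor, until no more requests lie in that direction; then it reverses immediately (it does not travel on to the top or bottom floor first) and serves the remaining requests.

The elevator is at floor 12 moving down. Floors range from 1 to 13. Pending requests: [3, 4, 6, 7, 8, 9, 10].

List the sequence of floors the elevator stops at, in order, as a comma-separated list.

Current: 12, moving DOWN
Serve below first (descending): [10, 9, 8, 7, 6, 4, 3]
Then reverse, serve above (ascending): []

Answer: 10, 9, 8, 7, 6, 4, 3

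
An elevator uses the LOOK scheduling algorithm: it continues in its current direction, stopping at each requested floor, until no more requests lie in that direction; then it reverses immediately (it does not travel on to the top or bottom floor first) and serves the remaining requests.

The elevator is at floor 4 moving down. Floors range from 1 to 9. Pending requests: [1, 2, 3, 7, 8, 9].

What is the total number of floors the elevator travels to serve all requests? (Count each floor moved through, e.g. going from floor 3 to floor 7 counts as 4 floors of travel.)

Answer: 11

Derivation:
Start at floor 4 moving down, LOOK stop order: [3, 2, 1, 7, 8, 9]
  4 → 3: |3-4| = 1, total = 1
  3 → 2: |2-3| = 1, total = 2
  2 → 1: |1-2| = 1, total = 3
  1 → 7: |7-1| = 6, total = 9
  7 → 8: |8-7| = 1, total = 10
  8 → 9: |9-8| = 1, total = 11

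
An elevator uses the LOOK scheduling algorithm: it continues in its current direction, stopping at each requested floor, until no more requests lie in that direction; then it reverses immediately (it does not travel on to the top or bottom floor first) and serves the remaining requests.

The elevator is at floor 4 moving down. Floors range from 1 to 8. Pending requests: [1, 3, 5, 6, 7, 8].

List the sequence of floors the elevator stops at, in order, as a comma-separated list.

Current: 4, moving DOWN
Serve below first (descending): [3, 1]
Then reverse, serve above (ascending): [5, 6, 7, 8]

Answer: 3, 1, 5, 6, 7, 8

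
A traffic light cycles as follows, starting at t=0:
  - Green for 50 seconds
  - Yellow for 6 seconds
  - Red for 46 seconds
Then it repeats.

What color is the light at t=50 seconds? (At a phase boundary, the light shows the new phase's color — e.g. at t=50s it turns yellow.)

Cycle length = 50 + 6 + 46 = 102s
t = 50, phase_t = 50 mod 102 = 50
50 <= 50 < 56 (yellow end) → YELLOW

Answer: yellow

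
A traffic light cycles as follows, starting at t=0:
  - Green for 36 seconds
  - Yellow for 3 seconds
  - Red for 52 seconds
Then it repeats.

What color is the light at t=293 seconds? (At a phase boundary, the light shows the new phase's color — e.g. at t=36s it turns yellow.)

Cycle length = 36 + 3 + 52 = 91s
t = 293, phase_t = 293 mod 91 = 20
20 < 36 (green end) → GREEN

Answer: green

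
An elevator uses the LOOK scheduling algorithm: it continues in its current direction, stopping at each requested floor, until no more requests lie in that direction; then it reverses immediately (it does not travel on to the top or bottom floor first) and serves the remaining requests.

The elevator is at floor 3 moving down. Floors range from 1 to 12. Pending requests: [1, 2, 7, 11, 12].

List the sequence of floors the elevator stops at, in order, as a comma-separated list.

Answer: 2, 1, 7, 11, 12

Derivation:
Current: 3, moving DOWN
Serve below first (descending): [2, 1]
Then reverse, serve above (ascending): [7, 11, 12]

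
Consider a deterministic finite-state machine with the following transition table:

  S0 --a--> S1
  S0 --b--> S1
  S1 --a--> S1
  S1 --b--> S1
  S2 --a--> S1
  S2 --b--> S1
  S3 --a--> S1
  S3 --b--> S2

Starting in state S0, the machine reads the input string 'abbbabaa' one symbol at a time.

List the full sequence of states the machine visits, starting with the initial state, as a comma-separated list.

Start: S0
  read 'a': S0 --a--> S1
  read 'b': S1 --b--> S1
  read 'b': S1 --b--> S1
  read 'b': S1 --b--> S1
  read 'a': S1 --a--> S1
  read 'b': S1 --b--> S1
  read 'a': S1 --a--> S1
  read 'a': S1 --a--> S1

Answer: S0, S1, S1, S1, S1, S1, S1, S1, S1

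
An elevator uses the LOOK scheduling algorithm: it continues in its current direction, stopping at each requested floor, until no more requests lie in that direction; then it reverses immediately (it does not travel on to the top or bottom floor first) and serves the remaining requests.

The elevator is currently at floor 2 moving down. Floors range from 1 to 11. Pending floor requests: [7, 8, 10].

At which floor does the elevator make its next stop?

Answer: 7

Derivation:
Current floor: 2, direction: down
Requests above: [7, 8, 10]
Requests below: []
Moving down but no requests below → reverse; nearest above is min([7, 8, 10]) = 7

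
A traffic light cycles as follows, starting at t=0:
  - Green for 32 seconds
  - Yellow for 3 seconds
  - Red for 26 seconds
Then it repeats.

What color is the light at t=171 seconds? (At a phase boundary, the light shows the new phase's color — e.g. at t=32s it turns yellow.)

Cycle length = 32 + 3 + 26 = 61s
t = 171, phase_t = 171 mod 61 = 49
49 >= 35 → RED

Answer: red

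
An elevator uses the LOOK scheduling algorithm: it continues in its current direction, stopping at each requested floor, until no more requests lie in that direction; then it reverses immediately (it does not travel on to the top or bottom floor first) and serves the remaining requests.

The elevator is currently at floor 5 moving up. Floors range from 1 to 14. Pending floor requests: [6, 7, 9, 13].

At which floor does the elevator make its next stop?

Answer: 6

Derivation:
Current floor: 5, direction: up
Requests above: [6, 7, 9, 13]
Requests below: []
Moving up and requests lie above → nearest above is min([6, 7, 9, 13]) = 6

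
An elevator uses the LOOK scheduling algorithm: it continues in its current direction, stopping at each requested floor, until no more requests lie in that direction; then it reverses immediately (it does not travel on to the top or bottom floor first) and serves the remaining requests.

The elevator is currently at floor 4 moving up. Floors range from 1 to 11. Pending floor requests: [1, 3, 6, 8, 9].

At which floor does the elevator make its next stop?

Current floor: 4, direction: up
Requests above: [6, 8, 9]
Requests below: [1, 3]
Moving up and requests lie above → nearest above is min([6, 8, 9]) = 6

Answer: 6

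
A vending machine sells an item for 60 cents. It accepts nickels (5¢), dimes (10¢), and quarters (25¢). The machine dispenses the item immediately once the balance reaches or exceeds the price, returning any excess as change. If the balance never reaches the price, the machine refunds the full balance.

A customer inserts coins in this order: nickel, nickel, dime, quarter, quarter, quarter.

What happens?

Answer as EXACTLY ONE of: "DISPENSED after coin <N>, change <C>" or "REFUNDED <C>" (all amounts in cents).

Price: 60¢
Coin 1 (nickel, 5¢): balance = 5¢
Coin 2 (nickel, 5¢): balance = 10¢
Coin 3 (dime, 10¢): balance = 20¢
Coin 4 (quarter, 25¢): balance = 45¢
Coin 5 (quarter, 25¢): balance = 70¢
  → balance >= price → DISPENSE, change = 70 - 60 = 10¢

Answer: DISPENSED after coin 5, change 10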